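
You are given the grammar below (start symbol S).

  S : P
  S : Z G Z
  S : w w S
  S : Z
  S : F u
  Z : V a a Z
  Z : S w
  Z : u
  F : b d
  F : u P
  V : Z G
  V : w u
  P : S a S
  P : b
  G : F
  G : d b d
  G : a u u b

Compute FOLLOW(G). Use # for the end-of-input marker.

{ a, b, u, w }

In S : Z G Z: add FIRST(Z) = { b, u, w }.
In V : Z G: G is at the end, add FOLLOW(V) = { a }.
Union: FOLLOW(G) = { a, b, u, w }.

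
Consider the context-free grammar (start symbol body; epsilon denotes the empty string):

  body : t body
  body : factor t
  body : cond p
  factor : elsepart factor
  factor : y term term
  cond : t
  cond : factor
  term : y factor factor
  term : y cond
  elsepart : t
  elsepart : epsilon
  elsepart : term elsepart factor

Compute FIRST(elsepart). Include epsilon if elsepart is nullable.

elsepart : t contributes {t}.
elsepart : epsilon contributes epsilon.
From elsepart : term elsepart factor: add FIRST(term) = { y }.
Union: FIRST(elsepart) = { t, y, epsilon }.

{ t, y, epsilon }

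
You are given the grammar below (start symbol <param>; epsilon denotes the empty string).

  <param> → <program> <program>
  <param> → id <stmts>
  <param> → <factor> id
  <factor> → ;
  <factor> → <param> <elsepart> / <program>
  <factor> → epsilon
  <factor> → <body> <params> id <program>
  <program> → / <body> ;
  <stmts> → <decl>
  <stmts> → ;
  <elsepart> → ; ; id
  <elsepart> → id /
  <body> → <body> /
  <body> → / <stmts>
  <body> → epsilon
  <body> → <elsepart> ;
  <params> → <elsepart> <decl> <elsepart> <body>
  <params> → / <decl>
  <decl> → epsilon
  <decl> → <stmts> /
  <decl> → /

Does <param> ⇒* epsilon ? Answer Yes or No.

No

Nullable nonterminals: <body>, <decl>, <factor>, <stmts>.
No production of <param> has an RHS whose symbols are all nullable, so <param> is not nullable.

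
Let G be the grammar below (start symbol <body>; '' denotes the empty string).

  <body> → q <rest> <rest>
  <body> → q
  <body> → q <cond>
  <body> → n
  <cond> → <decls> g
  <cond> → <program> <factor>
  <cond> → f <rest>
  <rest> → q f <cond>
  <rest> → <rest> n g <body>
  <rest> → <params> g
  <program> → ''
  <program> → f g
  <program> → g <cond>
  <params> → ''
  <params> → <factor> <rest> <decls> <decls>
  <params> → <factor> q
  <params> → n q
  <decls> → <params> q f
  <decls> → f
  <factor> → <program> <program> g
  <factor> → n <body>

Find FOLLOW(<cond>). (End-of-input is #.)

In <body> → q <cond>: <cond> is at the end, add FOLLOW(<body>) = { #, f, g, n, q }.
In <rest> → q f <cond>: <cond> is at the end, add FOLLOW(<rest>) = { #, f, g, n, q }.
In <program> → g <cond>: <cond> is at the end, add FOLLOW(<program>) = { f, g, n }.
Union: FOLLOW(<cond>) = { #, f, g, n, q }.

{ #, f, g, n, q }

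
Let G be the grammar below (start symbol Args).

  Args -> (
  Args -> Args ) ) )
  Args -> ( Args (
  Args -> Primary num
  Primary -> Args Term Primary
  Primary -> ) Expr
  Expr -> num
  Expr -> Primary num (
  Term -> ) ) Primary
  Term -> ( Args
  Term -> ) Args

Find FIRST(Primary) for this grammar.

{ (, ) }

From Primary -> Args Term Primary: add FIRST(Args) = { (, ) }.
Primary -> ) Expr contributes {)}.
Union: FIRST(Primary) = { (, ) }.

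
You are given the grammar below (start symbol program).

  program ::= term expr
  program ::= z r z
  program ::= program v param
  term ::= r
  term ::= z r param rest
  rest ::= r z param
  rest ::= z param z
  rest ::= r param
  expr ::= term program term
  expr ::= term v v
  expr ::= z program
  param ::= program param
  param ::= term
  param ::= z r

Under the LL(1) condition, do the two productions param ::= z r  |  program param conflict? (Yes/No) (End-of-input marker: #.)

FIRST(z r) = { z } and FIRST(program param) = { r, z }.
Both contain z, so the two alternatives are not disjoint — LL(1) conflict.

Yes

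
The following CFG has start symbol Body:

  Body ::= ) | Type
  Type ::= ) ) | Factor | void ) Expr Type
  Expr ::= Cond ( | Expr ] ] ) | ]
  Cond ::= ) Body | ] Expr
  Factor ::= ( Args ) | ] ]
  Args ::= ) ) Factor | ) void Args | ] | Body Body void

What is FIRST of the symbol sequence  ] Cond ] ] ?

] is a terminal; add {]} and stop.

{ ] }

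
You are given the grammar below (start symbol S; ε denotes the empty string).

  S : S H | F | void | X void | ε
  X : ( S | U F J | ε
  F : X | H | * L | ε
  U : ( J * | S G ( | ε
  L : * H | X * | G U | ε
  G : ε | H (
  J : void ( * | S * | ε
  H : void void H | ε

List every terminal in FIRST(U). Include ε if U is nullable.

U : ( J * contributes {(}.
From U : S G (: S, G nullable, take FIRST(S) ∪ FIRST(G) ∪ {(} = { (, *, void }.
U : ε contributes ε.
Union: FIRST(U) = { (, *, void, ε }.

{ (, *, void, ε }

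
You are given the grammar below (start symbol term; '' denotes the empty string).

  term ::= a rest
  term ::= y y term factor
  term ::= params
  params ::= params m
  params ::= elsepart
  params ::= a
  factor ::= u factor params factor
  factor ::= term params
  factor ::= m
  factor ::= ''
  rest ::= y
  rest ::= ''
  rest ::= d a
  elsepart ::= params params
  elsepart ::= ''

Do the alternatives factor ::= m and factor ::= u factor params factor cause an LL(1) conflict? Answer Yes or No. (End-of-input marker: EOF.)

No

FIRST(m) = { m } and FIRST(u factor params factor) = { u }.
The FIRST sets are disjoint and neither alternative is nullable — no conflict.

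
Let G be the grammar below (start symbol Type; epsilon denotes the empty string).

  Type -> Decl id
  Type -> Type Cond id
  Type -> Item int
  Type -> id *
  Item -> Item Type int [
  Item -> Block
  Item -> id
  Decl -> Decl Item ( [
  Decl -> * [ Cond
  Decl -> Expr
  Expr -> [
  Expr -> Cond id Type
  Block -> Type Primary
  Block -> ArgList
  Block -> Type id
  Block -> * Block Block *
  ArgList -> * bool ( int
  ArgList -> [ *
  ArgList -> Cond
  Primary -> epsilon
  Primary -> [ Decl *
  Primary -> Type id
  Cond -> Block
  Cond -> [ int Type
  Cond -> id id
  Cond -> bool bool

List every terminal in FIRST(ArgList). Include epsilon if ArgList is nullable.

ArgList -> * bool ( int contributes {*}.
ArgList -> [ * contributes {[}.
From ArgList -> Cond: add FIRST(Cond) = { *, [, bool, id }.
Union: FIRST(ArgList) = { *, [, bool, id }.

{ *, [, bool, id }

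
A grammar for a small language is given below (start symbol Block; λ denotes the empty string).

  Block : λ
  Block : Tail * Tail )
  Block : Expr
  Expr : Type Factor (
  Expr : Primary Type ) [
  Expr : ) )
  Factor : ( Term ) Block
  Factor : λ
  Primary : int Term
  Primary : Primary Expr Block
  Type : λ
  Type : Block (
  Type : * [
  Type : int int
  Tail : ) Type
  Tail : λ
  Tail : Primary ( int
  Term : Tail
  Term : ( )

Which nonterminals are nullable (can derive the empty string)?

Directly nullable (have an λ-production): Block, Factor, Type, Tail.
Term : Tail with every symbol nullable, so Term is nullable.
No other nonterminal has a production whose RHS symbols are all nullable.

{ Block, Factor, Tail, Term, Type }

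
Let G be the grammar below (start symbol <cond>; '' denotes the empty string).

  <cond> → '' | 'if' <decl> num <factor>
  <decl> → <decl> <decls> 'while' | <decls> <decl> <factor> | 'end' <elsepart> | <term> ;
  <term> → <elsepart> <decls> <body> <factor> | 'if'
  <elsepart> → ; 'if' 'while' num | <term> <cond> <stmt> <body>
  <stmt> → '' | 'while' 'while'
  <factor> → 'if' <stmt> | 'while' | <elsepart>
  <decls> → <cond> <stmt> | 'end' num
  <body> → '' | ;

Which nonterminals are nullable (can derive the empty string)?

Directly nullable (have an ''-production): <cond>, <stmt>, <body>.
<decls> → <cond> <stmt> with every symbol nullable, so <decls> is nullable.
No other nonterminal has a production whose RHS symbols are all nullable.

{ <body>, <cond>, <decls>, <stmt> }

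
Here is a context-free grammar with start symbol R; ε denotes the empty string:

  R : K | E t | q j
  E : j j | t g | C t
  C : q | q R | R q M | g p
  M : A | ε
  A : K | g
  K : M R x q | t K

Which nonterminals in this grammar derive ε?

Directly nullable (have an ε-production): M.
No other nonterminal has a production whose RHS symbols are all nullable.

{ M }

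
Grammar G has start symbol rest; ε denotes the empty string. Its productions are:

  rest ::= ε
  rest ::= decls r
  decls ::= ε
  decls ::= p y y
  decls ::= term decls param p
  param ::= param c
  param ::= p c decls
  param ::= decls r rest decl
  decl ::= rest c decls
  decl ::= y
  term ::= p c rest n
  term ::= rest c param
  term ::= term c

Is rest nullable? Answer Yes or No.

Yes

rest has an ε-production, so rest ⇒ ε.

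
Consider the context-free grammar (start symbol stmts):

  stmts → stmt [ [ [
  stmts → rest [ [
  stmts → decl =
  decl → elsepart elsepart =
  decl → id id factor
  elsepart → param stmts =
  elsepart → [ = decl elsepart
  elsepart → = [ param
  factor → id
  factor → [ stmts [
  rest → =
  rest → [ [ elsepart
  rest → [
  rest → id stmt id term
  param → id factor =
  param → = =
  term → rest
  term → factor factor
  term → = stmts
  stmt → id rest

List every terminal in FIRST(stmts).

{ =, [, id }

From stmts → stmt [ [ [: add FIRST(stmt) = { id }.
From stmts → rest [ [: add FIRST(rest) = { =, [, id }.
From stmts → decl =: add FIRST(decl) = { =, [, id }.
Union: FIRST(stmts) = { =, [, id }.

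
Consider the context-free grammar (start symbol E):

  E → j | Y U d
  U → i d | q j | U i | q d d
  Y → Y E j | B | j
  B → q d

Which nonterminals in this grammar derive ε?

{ } (none)

No nonterminal has an empty production or an RHS whose symbols are all nullable.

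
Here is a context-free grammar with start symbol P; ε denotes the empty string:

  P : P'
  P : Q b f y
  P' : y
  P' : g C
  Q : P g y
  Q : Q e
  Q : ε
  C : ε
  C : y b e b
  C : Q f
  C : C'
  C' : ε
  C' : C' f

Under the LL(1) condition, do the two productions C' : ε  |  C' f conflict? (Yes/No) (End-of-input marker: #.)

FIRST(ε) = { ε } and FIRST(C' f) = { f }.
The first alternative is nullable and FOLLOW(C') = { #, f, g } shares f with FIRST of the second — conflict.

Yes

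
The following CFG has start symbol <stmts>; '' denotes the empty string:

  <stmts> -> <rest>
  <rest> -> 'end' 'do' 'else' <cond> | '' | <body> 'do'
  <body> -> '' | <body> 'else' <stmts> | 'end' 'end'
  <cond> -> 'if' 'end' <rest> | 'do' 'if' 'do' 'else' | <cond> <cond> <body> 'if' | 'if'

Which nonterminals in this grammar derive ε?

Directly nullable (have an ''-production): <rest>, <body>.
<stmts> -> <rest> with every symbol nullable, so <stmts> is nullable.
No other nonterminal has a production whose RHS symbols are all nullable.

{ <body>, <rest>, <stmts> }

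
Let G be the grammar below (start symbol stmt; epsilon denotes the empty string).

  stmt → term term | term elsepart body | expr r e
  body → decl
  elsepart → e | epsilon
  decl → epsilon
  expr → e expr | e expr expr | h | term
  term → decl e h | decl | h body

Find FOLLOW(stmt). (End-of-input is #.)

stmt is the start symbol, so # ∈ FOLLOW(stmt).
Union: FOLLOW(stmt) = { # }.

{ # }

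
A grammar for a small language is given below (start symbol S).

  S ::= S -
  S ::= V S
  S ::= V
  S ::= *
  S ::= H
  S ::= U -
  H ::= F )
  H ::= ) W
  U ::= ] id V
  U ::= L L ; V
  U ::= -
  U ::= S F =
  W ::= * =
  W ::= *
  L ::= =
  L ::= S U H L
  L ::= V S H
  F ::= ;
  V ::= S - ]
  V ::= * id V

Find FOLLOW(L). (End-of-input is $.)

{ ), *, -, ;, =, ] }

In U ::= L L ; V: add FIRST(L ; V) = { ), *, -, ;, =, ] }.
In U ::= L L ; V: add FIRST(; V) = { ; }.
In L ::= S U H L: L is at the end, add FOLLOW(L) = { ), *, -, ;, =, ] }.
Union: FOLLOW(L) = { ), *, -, ;, =, ] }.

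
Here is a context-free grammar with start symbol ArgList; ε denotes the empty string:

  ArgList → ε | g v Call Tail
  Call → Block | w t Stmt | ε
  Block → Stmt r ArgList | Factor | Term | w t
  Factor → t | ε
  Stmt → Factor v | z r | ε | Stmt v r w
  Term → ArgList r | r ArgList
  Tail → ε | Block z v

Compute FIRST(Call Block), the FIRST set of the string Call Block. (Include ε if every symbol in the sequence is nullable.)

Add FIRST(Call)\{ε} = { g, r, t, v, w, z }; Call is nullable, continue.
Add FIRST(Block)\{ε} = { g, r, t, v, w, z }; Block is nullable, continue.
Every symbol is nullable, so include ε.

{ g, r, t, v, w, z, ε }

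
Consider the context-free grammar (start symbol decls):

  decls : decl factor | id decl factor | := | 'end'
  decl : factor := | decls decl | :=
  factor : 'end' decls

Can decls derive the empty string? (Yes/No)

No

No nonterminal in this grammar is nullable.
No production of decls has an RHS whose symbols are all nullable, so decls is not nullable.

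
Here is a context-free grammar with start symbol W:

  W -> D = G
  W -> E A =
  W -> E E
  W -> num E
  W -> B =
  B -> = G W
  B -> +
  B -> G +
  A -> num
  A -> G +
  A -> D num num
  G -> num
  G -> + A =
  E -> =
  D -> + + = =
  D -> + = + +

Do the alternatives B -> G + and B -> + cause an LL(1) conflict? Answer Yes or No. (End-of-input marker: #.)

Yes

FIRST(G +) = { +, num } and FIRST(+) = { + }.
Both contain +, so the two alternatives are not disjoint — LL(1) conflict.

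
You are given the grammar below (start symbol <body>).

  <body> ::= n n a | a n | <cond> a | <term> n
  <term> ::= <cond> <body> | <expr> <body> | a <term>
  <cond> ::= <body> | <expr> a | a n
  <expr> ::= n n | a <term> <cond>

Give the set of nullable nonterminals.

{ } (none)

No nonterminal has an empty production or an RHS whose symbols are all nullable.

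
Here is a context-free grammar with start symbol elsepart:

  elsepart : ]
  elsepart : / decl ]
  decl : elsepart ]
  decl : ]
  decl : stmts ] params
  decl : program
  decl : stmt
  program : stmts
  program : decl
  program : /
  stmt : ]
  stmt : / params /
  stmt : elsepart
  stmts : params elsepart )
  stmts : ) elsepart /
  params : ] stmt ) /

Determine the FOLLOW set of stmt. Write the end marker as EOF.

{ ), ] }

In decl : stmt: stmt is at the end, add FOLLOW(decl) = { ] }.
In params : ] stmt ) /: add FIRST() /) = { ) }.
Union: FOLLOW(stmt) = { ), ] }.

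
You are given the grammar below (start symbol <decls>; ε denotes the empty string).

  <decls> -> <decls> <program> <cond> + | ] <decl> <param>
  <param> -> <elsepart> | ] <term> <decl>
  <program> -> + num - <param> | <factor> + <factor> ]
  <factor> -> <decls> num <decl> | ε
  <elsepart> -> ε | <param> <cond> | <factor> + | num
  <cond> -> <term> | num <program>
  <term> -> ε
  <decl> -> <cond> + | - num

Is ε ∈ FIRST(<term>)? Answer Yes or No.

Yes

<term> has an ε-production, so <term> ⇒ ε.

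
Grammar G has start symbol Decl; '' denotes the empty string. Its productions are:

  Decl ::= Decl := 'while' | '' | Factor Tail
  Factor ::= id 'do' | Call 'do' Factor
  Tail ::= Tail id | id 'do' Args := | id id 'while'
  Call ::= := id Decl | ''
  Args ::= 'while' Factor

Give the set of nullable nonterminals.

Directly nullable (have an ''-production): Decl, Call.
No other nonterminal has a production whose RHS symbols are all nullable.

{ Call, Decl }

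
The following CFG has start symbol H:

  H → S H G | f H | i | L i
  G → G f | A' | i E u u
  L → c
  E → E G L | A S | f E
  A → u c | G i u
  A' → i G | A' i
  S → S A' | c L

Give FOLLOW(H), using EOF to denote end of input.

H is the start symbol, so EOF ∈ FOLLOW(H).
In H → S H G: add FIRST(G) = { i }.
In H → f H: H is at the end, add FOLLOW(H) = { EOF, i }.
Union: FOLLOW(H) = { EOF, i }.

{ EOF, i }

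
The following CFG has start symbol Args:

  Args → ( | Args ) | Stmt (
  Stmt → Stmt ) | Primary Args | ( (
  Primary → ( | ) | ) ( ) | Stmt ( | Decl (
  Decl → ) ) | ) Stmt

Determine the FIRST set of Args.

Args → ( contributes {(}.
From Args → Args ): add FIRST(Args) = { (, ) }.
From Args → Stmt (: add FIRST(Stmt) = { (, ) }.
Union: FIRST(Args) = { (, ) }.

{ (, ) }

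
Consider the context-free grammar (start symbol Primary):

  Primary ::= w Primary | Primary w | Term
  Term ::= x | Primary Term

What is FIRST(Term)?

Term ::= x contributes {x}.
From Term ::= Primary Term: add FIRST(Primary) = { w, x }.
Union: FIRST(Term) = { w, x }.

{ w, x }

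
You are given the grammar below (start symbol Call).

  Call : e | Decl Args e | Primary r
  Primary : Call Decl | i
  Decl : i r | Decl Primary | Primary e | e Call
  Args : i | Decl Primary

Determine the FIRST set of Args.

Args : i contributes {i}.
From Args : Decl Primary: add FIRST(Decl) = { e, i }.
Union: FIRST(Args) = { e, i }.

{ e, i }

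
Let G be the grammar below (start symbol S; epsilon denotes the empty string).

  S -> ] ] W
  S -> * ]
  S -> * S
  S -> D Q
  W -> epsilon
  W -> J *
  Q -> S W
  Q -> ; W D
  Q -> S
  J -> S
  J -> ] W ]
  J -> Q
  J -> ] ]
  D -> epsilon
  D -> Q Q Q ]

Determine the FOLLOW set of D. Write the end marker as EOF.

In S -> D Q: add FIRST(Q) = { *, ;, ] }.
In Q -> ; W D: D is at the end, add FOLLOW(Q) = { EOF, *, ;, ] }.
Union: FOLLOW(D) = { EOF, *, ;, ] }.

{ EOF, *, ;, ] }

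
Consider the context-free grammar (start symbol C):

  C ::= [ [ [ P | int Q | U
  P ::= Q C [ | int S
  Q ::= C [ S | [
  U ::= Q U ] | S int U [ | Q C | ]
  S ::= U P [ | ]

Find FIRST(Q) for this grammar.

From Q ::= C [ S: add FIRST(C) = { [, ], int }.
Q ::= [ contributes {[}.
Union: FIRST(Q) = { [, ], int }.

{ [, ], int }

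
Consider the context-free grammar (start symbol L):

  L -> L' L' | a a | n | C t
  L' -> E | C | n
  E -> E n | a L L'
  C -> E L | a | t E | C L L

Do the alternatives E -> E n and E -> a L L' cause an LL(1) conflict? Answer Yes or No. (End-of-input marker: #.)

Yes

FIRST(E n) = { a } and FIRST(a L L') = { a }.
Both contain a, so the two alternatives are not disjoint — LL(1) conflict.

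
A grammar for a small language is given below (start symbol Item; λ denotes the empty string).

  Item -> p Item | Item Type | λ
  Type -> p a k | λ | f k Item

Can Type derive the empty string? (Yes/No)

Yes

Type has an λ-production, so Type ⇒ λ.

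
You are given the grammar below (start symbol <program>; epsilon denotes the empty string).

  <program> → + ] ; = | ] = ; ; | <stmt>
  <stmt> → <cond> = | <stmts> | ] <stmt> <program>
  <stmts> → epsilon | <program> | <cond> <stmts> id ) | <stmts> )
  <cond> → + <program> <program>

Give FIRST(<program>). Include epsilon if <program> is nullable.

{ ), +, ], epsilon }

<program> → + ] ; = contributes {+}.
<program> → ] = ; ; contributes {]}.
From <program> → <stmt>: add FIRST(<stmt>) = { ), +, ], epsilon } (including epsilon since <stmt> is nullable).
Union: FIRST(<program>) = { ), +, ], epsilon }.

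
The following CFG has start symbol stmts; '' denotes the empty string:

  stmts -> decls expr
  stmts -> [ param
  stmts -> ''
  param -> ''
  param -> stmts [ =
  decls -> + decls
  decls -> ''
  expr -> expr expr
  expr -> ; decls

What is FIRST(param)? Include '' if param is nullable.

param -> '' contributes ''.
From param -> stmts [ =: stmts nullable, take FIRST(stmts) ∪ {[} = { +, ;, [ }.
Union: FIRST(param) = { +, ;, [, '' }.

{ +, ;, [, '' }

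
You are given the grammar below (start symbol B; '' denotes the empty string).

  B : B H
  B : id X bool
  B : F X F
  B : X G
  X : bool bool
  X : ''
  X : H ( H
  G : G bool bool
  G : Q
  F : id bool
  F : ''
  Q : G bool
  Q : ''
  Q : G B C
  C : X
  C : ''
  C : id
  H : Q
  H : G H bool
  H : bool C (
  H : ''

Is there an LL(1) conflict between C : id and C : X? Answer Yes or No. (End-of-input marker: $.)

Yes

FIRST(id) = { id } and FIRST(X) = { (, bool, id, '' }.
Both contain id, so the two alternatives are not disjoint — LL(1) conflict.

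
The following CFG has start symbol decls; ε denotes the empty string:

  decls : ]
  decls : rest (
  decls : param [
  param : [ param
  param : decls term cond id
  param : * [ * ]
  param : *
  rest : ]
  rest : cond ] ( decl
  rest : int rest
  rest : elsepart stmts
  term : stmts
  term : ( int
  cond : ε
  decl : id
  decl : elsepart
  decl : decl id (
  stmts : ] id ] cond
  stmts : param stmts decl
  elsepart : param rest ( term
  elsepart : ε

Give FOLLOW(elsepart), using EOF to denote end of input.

In rest : elsepart stmts: add FIRST(stmts) = { *, [, ], int }.
In decl : elsepart: elsepart is at the end, add FOLLOW(decl) = { (, *, [, ], id, int }.
Union: FOLLOW(elsepart) = { (, *, [, ], id, int }.

{ (, *, [, ], id, int }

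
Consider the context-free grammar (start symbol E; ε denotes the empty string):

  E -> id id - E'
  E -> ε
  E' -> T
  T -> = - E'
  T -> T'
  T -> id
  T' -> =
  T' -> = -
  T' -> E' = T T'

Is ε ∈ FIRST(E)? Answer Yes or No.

E has an ε-production, so E ⇒ ε.

Yes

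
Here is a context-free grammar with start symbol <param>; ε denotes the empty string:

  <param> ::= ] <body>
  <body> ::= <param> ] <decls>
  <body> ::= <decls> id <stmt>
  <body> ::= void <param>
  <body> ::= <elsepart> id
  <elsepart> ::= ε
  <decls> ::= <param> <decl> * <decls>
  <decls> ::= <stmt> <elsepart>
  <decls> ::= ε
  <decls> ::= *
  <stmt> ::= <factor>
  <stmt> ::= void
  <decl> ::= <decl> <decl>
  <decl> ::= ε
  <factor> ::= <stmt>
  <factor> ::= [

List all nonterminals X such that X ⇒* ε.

Directly nullable (have an ε-production): <elsepart>, <decls>, <decl>.
No other nonterminal has a production whose RHS symbols are all nullable.

{ <decl>, <decls>, <elsepart> }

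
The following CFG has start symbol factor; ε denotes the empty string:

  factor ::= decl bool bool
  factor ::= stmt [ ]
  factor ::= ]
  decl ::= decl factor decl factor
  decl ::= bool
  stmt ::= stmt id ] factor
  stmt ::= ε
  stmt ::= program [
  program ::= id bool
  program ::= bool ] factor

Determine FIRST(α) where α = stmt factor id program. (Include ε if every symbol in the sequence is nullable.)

{ [, ], bool, id }

Add FIRST(stmt)\{ε} = { bool, id }; stmt is nullable, continue.
Add FIRST(factor) = { [, ], bool, id }; factor is not nullable, stop.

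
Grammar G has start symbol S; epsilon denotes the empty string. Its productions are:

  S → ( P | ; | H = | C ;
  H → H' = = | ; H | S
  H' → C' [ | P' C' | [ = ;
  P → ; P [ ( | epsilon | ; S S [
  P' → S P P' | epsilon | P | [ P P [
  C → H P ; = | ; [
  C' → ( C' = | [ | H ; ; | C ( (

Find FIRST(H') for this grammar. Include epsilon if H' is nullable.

{ (, ;, [ }

From H' → C' [: add FIRST(C') = { (, ;, [ }.
From H' → P' C': P' nullable, take FIRST(P') ∪ FIRST(C') = { (, ;, [ }.
H' → [ = ; contributes {[}.
Union: FIRST(H') = { (, ;, [ }.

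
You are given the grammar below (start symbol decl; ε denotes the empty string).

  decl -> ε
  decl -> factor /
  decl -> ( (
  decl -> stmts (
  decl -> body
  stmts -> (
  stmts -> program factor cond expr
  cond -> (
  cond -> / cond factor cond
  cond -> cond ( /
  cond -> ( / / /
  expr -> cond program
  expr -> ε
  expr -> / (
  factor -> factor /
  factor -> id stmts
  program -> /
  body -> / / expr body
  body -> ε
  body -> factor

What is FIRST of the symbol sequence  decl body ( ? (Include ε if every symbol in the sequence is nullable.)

{ (, /, id }

Add FIRST(decl)\{ε} = { (, /, id }; decl is nullable, continue.
Add FIRST(body)\{ε} = { /, id }; body is nullable, continue.
( is a terminal; add {(} and stop.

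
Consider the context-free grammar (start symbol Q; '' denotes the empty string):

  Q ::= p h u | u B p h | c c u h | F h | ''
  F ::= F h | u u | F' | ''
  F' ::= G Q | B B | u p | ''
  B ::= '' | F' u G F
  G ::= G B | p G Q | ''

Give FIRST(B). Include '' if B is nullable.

B ::= '' contributes ''.
From B ::= F' u G F: F' nullable, take FIRST(F') ∪ {u} = { c, h, p, u }.
Union: FIRST(B) = { c, h, p, u, '' }.

{ c, h, p, u, '' }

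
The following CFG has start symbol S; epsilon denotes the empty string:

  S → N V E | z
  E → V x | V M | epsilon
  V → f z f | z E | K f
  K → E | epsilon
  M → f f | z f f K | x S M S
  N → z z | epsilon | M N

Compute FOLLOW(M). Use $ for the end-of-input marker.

{ $, f, x, z }

In E → V M: M is at the end, add FOLLOW(E) = { $, f, x, z }.
In M → x S M S: add FIRST(S) = { f, x, z }.
In N → M N: add FIRST(N)\{epsilon} = { f, x, z }.
  Since N is nullable, also add FOLLOW(N) = { f, z }.
Union: FOLLOW(M) = { $, f, x, z }.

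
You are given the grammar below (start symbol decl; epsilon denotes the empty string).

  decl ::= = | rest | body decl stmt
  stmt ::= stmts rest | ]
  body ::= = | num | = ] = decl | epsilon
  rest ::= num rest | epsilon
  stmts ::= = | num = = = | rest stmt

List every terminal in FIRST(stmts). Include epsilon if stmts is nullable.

stmts ::= = contributes {=}.
stmts ::= num = = = contributes {num}.
From stmts ::= rest stmt: rest nullable, take FIRST(rest) ∪ FIRST(stmt) = { =, ], num }.
Union: FIRST(stmts) = { =, ], num }.

{ =, ], num }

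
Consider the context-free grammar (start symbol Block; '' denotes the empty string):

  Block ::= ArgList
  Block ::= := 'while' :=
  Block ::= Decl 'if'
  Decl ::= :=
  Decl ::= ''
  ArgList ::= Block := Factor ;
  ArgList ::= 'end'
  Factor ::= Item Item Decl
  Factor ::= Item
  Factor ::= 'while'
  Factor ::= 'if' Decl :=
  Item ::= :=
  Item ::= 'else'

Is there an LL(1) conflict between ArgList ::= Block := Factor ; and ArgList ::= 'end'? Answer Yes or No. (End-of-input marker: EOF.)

Yes

FIRST(Block := Factor ;) = { 'end', 'if', := } and FIRST('end') = { 'end' }.
Both contain 'end', so the two alternatives are not disjoint — LL(1) conflict.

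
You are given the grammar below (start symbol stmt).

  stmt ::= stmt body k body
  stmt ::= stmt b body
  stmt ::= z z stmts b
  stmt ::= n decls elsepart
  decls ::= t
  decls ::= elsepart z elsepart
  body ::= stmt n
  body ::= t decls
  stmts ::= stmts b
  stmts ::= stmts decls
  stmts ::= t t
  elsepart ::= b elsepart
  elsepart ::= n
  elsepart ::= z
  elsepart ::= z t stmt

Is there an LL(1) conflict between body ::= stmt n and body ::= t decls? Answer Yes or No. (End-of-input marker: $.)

No

FIRST(stmt n) = { n, z } and FIRST(t decls) = { t }.
The FIRST sets are disjoint and neither alternative is nullable — no conflict.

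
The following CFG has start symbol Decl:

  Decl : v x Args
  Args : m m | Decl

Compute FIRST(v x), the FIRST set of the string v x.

v is a terminal; add {v} and stop.

{ v }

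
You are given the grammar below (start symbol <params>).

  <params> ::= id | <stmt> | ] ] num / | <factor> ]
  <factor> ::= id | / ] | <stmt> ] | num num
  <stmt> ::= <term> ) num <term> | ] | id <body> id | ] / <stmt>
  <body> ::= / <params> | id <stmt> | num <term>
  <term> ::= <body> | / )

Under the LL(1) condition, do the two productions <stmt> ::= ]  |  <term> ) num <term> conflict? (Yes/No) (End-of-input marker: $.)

FIRST(]) = { ] } and FIRST(<term> ) num <term>) = { /, id, num }.
The FIRST sets are disjoint and neither alternative is nullable — no conflict.

No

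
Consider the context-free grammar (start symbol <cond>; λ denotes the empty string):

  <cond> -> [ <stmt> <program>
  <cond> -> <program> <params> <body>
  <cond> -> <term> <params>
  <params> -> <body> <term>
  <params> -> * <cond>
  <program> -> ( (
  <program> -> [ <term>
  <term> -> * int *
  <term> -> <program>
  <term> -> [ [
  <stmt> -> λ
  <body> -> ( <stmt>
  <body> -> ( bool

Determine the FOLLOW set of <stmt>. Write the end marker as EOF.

{ EOF, (, *, [ }

In <cond> -> [ <stmt> <program>: add FIRST(<program>) = { (, [ }.
In <body> -> ( <stmt>: <stmt> is at the end, add FOLLOW(<body>) = { EOF, (, *, [ }.
Union: FOLLOW(<stmt>) = { EOF, (, *, [ }.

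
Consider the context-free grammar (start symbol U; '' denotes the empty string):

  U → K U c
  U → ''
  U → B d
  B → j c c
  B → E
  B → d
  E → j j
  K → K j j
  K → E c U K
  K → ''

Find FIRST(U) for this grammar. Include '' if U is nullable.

{ c, d, j, '' }

From U → K U c: K, U nullable, take FIRST(K) ∪ FIRST(U) ∪ {c} = { c, d, j }.
U → '' contributes ''.
From U → B d: add FIRST(B) = { d, j }.
Union: FIRST(U) = { c, d, j, '' }.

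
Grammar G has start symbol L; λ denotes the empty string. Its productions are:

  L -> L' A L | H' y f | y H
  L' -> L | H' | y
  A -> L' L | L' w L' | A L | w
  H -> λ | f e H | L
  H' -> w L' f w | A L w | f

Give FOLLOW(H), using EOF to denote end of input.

In L -> y H: H is at the end, add FOLLOW(L) = { EOF, f, w, y }.
In H -> f e H: H is at the end, add FOLLOW(H) = { EOF, f, w, y }.
Union: FOLLOW(H) = { EOF, f, w, y }.

{ EOF, f, w, y }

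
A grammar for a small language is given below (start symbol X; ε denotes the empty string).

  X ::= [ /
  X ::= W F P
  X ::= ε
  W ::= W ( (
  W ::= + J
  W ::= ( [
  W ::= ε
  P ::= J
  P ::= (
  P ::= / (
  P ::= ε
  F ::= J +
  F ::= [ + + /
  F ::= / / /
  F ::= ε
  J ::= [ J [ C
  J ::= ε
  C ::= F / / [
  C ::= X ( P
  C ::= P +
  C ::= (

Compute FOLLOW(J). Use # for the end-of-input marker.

{ #, (, +, /, [ }

In W ::= + J: J is at the end, add FOLLOW(W) = { #, (, +, /, [ }.
In P ::= J: J is at the end, add FOLLOW(P) = { #, (, +, /, [ }.
In F ::= J +: add FIRST(+) = { + }.
In J ::= [ J [ C: add FIRST([ C) = { [ }.
Union: FOLLOW(J) = { #, (, +, /, [ }.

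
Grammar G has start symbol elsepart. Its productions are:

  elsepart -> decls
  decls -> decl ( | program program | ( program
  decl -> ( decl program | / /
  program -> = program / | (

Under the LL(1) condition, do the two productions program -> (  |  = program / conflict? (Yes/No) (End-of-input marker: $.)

FIRST(() = { ( } and FIRST(= program /) = { = }.
The FIRST sets are disjoint and neither alternative is nullable — no conflict.

No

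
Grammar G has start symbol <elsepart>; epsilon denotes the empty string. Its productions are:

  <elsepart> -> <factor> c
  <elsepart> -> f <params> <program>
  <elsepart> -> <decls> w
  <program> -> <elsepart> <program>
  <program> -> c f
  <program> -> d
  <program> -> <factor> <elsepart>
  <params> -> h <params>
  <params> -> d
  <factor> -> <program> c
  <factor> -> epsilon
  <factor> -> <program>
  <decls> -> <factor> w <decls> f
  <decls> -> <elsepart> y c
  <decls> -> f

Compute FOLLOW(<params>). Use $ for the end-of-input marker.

{ c, d, f, w }

In <elsepart> -> f <params> <program>: add FIRST(<program>) = { c, d, f, w }.
In <params> -> h <params>: <params> is at the end, add FOLLOW(<params>) = { c, d, f, w }.
Union: FOLLOW(<params>) = { c, d, f, w }.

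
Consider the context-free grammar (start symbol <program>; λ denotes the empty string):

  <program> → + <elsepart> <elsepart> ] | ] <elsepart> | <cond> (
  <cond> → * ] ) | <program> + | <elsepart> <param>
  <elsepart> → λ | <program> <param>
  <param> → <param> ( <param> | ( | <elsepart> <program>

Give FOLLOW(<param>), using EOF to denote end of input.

In <cond> → <elsepart> <param>: <param> is at the end, add FOLLOW(<cond>) = { ( }.
In <elsepart> → <program> <param>: <param> is at the end, add FOLLOW(<elsepart>) = { EOF, (, *, +, ] }.
In <param> → <param> ( <param>: add FIRST(( <param>) = { ( }.
In <param> → <param> ( <param>: <param> is at the end, add FOLLOW(<param>) = { EOF, (, *, +, ] }.
Union: FOLLOW(<param>) = { EOF, (, *, +, ] }.

{ EOF, (, *, +, ] }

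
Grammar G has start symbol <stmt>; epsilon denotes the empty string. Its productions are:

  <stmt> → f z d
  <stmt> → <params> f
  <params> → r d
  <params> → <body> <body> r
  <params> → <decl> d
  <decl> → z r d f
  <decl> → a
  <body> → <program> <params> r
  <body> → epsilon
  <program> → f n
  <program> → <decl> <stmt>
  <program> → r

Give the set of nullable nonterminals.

{ <body> }

Directly nullable (have an epsilon-production): <body>.
No other nonterminal has a production whose RHS symbols are all nullable.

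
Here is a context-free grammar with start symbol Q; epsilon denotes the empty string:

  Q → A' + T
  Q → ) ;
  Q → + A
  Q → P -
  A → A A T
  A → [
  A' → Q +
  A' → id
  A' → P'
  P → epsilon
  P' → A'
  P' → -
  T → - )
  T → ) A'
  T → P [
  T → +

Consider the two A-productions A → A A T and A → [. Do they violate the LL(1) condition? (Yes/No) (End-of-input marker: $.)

FIRST(A A T) = { [ } and FIRST([) = { [ }.
Both contain [, so the two alternatives are not disjoint — LL(1) conflict.

Yes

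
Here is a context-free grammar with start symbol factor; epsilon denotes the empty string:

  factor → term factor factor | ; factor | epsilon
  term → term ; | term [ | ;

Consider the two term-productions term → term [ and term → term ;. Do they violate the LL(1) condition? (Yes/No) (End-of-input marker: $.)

Yes

FIRST(term [) = { ; } and FIRST(term ;) = { ; }.
Both contain ;, so the two alternatives are not disjoint — LL(1) conflict.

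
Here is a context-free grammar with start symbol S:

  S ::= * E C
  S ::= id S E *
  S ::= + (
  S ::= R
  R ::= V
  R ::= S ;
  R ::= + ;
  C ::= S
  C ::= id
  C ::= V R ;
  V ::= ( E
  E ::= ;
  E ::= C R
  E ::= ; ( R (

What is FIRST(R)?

{ (, *, +, id }

From R ::= V: add FIRST(V) = { ( }.
From R ::= S ;: add FIRST(S) = { (, *, +, id }.
R ::= + ; contributes {+}.
Union: FIRST(R) = { (, *, +, id }.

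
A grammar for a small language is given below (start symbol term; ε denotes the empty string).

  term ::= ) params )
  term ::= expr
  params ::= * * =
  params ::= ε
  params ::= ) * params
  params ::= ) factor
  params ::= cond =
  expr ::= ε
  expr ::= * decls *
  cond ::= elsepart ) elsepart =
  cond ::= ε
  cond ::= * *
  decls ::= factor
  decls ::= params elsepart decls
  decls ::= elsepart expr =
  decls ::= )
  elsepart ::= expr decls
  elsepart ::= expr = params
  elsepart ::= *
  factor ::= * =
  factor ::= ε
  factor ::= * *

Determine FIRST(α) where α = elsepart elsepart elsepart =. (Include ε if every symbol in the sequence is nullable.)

{ ), *, = }

Add FIRST(elsepart)\{ε} = { ), *, = }; elsepart is nullable, continue.
Add FIRST(elsepart)\{ε} = { ), *, = }; elsepart is nullable, continue.
Add FIRST(elsepart)\{ε} = { ), *, = }; elsepart is nullable, continue.
= is a terminal; add {=} and stop.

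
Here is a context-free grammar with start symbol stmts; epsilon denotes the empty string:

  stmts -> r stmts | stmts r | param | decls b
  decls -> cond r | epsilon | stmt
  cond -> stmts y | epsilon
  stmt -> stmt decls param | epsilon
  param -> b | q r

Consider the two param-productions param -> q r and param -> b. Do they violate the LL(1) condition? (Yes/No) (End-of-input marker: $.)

No

FIRST(q r) = { q } and FIRST(b) = { b }.
The FIRST sets are disjoint and neither alternative is nullable — no conflict.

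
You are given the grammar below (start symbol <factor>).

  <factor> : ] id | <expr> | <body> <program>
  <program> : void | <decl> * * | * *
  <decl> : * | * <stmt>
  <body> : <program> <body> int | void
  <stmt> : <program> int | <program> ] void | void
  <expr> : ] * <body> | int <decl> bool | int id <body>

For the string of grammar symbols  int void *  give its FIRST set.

int is a terminal; add {int} and stop.

{ int }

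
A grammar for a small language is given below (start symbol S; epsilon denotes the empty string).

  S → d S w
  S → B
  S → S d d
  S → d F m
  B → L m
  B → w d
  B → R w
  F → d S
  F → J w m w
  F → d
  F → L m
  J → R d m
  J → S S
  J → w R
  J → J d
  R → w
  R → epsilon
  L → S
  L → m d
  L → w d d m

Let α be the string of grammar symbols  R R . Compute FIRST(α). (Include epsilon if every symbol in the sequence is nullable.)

{ w, epsilon }

Add FIRST(R)\{epsilon} = { w }; R is nullable, continue.
Add FIRST(R)\{epsilon} = { w }; R is nullable, continue.
Every symbol is nullable, so include epsilon.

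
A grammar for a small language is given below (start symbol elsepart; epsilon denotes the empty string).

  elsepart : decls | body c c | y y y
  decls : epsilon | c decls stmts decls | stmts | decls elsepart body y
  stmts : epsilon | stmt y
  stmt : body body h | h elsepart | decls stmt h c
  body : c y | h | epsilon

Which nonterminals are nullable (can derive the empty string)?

{ body, decls, elsepart, stmts }

Directly nullable (have an epsilon-production): decls, stmts, body.
elsepart : decls with every symbol nullable, so elsepart is nullable.
No other nonterminal has a production whose RHS symbols are all nullable.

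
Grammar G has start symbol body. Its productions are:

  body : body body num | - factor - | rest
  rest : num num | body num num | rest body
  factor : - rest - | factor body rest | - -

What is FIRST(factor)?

{ - }

factor : - rest - contributes {-}.
From factor : factor body rest: add FIRST(factor) = { - }.
factor : - - contributes {-}.
Union: FIRST(factor) = { - }.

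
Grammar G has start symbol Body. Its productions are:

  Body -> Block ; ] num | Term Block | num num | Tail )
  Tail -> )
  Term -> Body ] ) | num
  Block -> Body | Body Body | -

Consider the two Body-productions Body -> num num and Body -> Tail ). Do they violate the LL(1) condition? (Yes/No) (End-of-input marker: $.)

No

FIRST(num num) = { num } and FIRST(Tail )) = { ) }.
The FIRST sets are disjoint and neither alternative is nullable — no conflict.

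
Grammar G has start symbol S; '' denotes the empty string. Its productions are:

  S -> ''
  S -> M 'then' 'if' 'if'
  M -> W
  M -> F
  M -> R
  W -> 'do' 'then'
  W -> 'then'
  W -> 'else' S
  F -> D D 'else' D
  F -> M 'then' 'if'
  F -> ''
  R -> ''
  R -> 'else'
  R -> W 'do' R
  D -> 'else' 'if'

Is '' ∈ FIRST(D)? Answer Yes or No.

No

Nullable nonterminals: F, M, R, S.
No production of D has an RHS whose symbols are all nullable, so D is not nullable.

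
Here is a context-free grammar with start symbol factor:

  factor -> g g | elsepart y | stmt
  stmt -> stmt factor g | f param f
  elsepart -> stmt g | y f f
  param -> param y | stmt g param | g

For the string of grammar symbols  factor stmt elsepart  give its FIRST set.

{ f, g, y }

Add FIRST(factor) = { f, g, y }; factor is not nullable, stop.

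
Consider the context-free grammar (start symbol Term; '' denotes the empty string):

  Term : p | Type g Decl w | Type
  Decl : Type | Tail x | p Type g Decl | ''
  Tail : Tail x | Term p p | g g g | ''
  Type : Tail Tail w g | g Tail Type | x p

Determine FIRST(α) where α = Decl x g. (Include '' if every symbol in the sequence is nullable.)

{ g, p, w, x }

Add FIRST(Decl)\{''} = { g, p, w, x }; Decl is nullable, continue.
x is a terminal; add {x} and stop.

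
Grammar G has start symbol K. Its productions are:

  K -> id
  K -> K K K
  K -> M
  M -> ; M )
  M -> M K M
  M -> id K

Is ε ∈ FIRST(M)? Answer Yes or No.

No nonterminal in this grammar is nullable.
No production of M has an RHS whose symbols are all nullable, so M is not nullable.

No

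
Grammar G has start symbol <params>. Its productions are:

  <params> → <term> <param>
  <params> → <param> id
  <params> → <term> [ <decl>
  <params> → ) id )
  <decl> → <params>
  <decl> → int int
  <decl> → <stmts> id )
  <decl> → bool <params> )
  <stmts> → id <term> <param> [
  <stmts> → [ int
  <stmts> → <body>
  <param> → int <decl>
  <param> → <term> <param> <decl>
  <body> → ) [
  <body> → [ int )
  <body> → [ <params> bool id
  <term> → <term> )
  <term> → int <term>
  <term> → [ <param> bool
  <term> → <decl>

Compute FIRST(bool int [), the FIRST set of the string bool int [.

bool is a terminal; add {bool} and stop.

{ bool }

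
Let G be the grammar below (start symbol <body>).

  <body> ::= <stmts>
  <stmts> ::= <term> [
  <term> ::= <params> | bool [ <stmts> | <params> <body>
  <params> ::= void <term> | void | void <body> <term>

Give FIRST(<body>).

{ bool, void }

From <body> ::= <stmts>: add FIRST(<stmts>) = { bool, void }.
Union: FIRST(<body>) = { bool, void }.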